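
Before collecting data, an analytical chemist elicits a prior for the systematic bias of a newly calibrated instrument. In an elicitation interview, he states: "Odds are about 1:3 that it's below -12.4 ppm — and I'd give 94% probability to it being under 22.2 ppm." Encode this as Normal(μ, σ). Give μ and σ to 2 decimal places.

The p-quantile of Normal(μ,σ) is μ + z_p·σ, with z_{0.25} = -0.6745 and z_{0.94} = 1.555.
Eliminate σ: μ = (z₂·x₁ − z₁·x₂)/(z₂ − z₁) = (1.555·-12.4 − (-0.6745)·22.2)/2.229 = -1.93.
Then σ = (x₂ − x₁)/(z₂ − z₁) = (22.2 − -12.4)/2.229 = 15.52.

μ = -1.93, σ = 15.52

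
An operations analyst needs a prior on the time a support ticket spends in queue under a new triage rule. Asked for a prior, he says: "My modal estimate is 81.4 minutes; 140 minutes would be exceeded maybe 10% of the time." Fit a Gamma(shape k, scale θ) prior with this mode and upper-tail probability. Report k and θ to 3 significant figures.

k ≈ 7.45, θ ≈ 12.6

Gamma(k,θ) with k>1 has mode (k−1)θ, so θ = 81.4/(k−1).
Need P(X < 140) = 0.9 with θ tied to k this way. Start at k = 2, θ = 81.4: P(X<140) ≈ 0.513.
Too low — raise k to concentrate. Iterating converges to k ≈ 7.45.
Then θ = 81.4/(7.45−1) ≈ 12.6.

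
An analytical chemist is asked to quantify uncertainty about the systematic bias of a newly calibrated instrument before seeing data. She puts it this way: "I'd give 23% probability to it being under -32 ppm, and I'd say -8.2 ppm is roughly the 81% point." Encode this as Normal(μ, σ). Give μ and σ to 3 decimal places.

μ = -21.123, σ = 14.721

The p-quantile of Normal(μ,σ) is μ + z_p·σ, with z_{0.23} = -0.7388 and z_{0.81} = 0.8779.
Eliminate σ: μ = (z₂·x₁ − z₁·x₂)/(z₂ − z₁) = (0.8779·-32 − (-0.7388)·-8.2)/1.617 = -21.123.
Then σ = (x₂ − x₁)/(z₂ − z₁) = (-8.2 − -32)/1.617 = 14.721.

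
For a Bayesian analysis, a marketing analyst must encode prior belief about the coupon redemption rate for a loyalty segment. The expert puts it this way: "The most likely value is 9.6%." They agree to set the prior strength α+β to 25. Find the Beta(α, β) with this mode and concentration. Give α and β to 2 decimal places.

α = 3.21, β = 21.79

For α,β > 1 the Beta mode is (α−1)/(α+β−2). With α+β = 25, the mode is (α−1)/23.
Set (α−1)/23 = 0.096 → α = 1 + 0.096·23 = 3.21.
β = 25 − α = 21.79.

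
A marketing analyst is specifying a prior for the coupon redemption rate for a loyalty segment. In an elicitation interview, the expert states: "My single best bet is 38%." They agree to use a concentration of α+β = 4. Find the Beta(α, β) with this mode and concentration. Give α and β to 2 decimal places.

α = 1.76, β = 2.24

For α,β > 1 the Beta mode is (α−1)/(α+β−2). With α+β = 4, the mode is (α−1)/2.
Set (α−1)/2 = 0.38 → α = 1 + 0.38·2 = 1.76.
β = 4 − α = 2.24.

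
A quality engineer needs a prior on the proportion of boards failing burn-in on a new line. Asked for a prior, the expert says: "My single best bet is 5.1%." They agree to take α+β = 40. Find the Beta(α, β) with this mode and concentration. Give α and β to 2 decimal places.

α = 2.94, β = 37.06

For α,β > 1 the Beta mode is (α−1)/(α+β−2). With α+β = 40, the mode is (α−1)/38.
Set (α−1)/38 = 0.051 → α = 1 + 0.051·38 = 2.94.
β = 40 − α = 37.06.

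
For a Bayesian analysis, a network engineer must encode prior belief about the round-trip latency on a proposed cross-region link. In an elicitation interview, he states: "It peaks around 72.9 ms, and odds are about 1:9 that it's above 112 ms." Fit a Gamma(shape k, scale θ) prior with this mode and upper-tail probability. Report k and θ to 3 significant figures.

Gamma(k,θ) with k>1 has mode (k−1)θ, so θ = 72.9/(k−1).
Need P(X < 112) = 0.9 with θ tied to k this way. Start at k = 2, θ = 72.9: P(X<112) ≈ 0.454.
Too low — raise k to concentrate. Iterating converges to k ≈ 11.1.
Then θ = 72.9/(11.1−1) ≈ 7.2.

k ≈ 11.1, θ ≈ 7.2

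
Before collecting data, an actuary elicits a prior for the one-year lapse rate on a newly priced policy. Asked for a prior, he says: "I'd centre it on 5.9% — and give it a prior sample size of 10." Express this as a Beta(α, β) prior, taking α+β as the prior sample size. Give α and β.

α = 0.59, β = 9.41

Under the effective-sample-size interpretation, Beta(α, β) has prior mean α/(α+β) and prior sample size α+β.
So α+β = 10 and α/(α+β) = 0.059, giving α = 0.059·10 = 0.59 and β = 10 − 0.59 = 9.41.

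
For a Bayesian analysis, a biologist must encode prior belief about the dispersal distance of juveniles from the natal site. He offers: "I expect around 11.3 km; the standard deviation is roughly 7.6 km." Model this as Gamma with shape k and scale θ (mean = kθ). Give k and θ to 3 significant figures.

k ≈ 2.21, θ ≈ 5.11

For Gamma(k, scale θ): mean = kθ, variance = kθ², so CV = 1/√k.
CV = SD/mean = 7.6/11.3 = 0.6726, hence k = 1/CV² = 2.21.
Then θ = mean/k = 11.3/2.21 = 5.11.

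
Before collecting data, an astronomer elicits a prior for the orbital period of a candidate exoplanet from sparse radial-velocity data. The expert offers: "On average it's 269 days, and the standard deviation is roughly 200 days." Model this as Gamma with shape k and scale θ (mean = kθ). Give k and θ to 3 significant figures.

k ≈ 1.81, θ ≈ 149

For Gamma(k, scale θ): mean = kθ, variance = kθ², so CV = 1/√k.
CV = SD/mean = 200/269 = 0.7435, hence k = 1/CV² = 1.81.
Then θ = mean/k = 269/1.81 = 149.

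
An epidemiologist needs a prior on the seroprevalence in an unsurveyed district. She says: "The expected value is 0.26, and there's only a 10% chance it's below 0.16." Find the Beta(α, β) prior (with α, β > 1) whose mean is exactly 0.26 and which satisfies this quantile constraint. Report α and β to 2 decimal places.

α ≈ 7.45, β ≈ 21.20

With mean 0.26 fixed, write α = 0.26s, β = 0.74s where s = α+β.
Need P(θ < 0.16) = 0.1 under Beta(0.26s, 0.74s). Normal approximation: (q−m)/√(m(1−m)/s) ≈ z_{0.1} = -1.28, so s ≈ 0.26·0.74·(-1.28)²/(0.16−0.26)² = 31.6.
At s = 31.6: P(θ<0.16) ≈ 0.088. Adjusting to match 0.1 gives s ≈ 28.64.
So α = 0.26·28.64 ≈ 7.45, β = 0.74·28.64 ≈ 21.20.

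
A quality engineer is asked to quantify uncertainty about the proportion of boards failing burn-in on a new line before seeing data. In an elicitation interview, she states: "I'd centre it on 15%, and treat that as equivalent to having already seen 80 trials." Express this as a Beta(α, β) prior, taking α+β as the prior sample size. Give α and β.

Under the effective-sample-size interpretation, Beta(α, β) has prior mean α/(α+β) and prior sample size α+β.
So α+β = 80 and α/(α+β) = 0.15, giving α = 0.15·80 = 12 and β = 80 − 12 = 68.

α = 12, β = 68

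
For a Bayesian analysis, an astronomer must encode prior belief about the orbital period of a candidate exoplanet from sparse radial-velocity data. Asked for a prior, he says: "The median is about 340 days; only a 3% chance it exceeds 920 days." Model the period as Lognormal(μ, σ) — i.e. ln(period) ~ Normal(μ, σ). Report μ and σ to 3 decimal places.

If T ~ Lognormal(μ,σ) then ln T ~ Normal(μ,σ), so the p-quantile of ln T is μ + z_p·σ.
ln(340) = 5.829 and ln(920) = 6.824; z_{0.5} = 0, z_{0.97} = 1.881.
σ = (6.824 − 5.829)/(1.881 − (0)) = 0.529.
μ = 5.829 − (0)·0.529 = 5.829.

μ ≈ 5.829, σ ≈ 0.529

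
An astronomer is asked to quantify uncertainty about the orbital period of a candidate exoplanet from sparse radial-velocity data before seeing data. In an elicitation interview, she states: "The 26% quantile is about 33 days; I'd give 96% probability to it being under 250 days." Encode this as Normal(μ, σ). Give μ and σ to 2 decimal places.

μ = 91.31, σ = 90.64

The p-quantile of Normal(μ,σ) is μ + z_p·σ, with z_{0.26} = -0.6433 and z_{0.96} = 1.751.
Eliminate σ: μ = (z₂·x₁ − z₁·x₂)/(z₂ − z₁) = (1.751·33 − (-0.6433)·250)/2.394 = 91.31.
Then σ = (x₂ − x₁)/(z₂ − z₁) = (250 − 33)/2.394 = 90.64.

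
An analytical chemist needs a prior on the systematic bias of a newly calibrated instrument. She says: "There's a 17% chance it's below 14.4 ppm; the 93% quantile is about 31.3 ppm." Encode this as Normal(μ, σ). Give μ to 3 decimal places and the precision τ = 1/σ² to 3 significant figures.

The p-quantile of Normal(μ,σ) is μ + z_p·σ, with z_{0.17} = -0.9542 and z_{0.93} = 1.476.
Eliminate σ: μ = (z₂·x₁ − z₁·x₂)/(z₂ − z₁) = (1.476·14.4 − (-0.9542)·31.3)/2.43 = 21.036.
Then σ = (x₂ − x₁)/(z₂ − z₁) = (31.3 − 14.4)/2.43 = 6.955.
Precision τ = 1/σ² = 1/6.955² = 0.0207.

μ = 21.036, τ = 0.0207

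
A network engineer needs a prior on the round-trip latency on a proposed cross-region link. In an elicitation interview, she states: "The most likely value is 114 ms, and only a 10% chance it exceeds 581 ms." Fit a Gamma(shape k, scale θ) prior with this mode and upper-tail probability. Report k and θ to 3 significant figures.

Gamma(k,θ) with k>1 has mode (k−1)θ, so θ = 114/(k−1).
Need P(X < 581) = 0.9 with θ tied to k this way. Start at k = 2, θ = 114: P(X<581) ≈ 0.963.
Too high — lower k to spread out. Iterating converges to k ≈ 1.66.
Then θ = 114/(1.66−1) ≈ 172.

k ≈ 1.66, θ ≈ 172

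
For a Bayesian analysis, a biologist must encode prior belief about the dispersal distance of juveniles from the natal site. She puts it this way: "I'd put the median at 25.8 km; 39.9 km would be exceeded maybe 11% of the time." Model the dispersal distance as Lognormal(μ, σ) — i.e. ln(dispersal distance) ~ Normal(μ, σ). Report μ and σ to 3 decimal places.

μ ≈ 3.250, σ ≈ 0.355

If T ~ Lognormal(μ,σ) then ln T ~ Normal(μ,σ), so the p-quantile of ln T is μ + z_p·σ.
ln(25.8) = 3.25 and ln(39.9) = 3.686; z_{0.5} = 0, z_{0.89} = 1.227.
σ = (3.686 − 3.25)/(1.227 − (0)) = 0.355.
μ = 3.25 − (0)·0.355 = 3.250.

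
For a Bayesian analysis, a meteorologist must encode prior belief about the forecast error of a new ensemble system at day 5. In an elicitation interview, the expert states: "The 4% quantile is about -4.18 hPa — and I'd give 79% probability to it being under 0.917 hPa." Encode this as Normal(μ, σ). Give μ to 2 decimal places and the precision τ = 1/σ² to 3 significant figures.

The p-quantile of Normal(μ,σ) is μ + z_p·σ, with z_{0.04} = -1.751 and z_{0.79} = 0.8064.
Eliminate σ: μ = (z₂·x₁ − z₁·x₂)/(z₂ − z₁) = (0.8064·-4.18 − (-1.751)·0.917)/2.557 = -0.69.
Then σ = (x₂ − x₁)/(z₂ − z₁) = (0.917 − -4.18)/2.557 = 1.99.
Precision τ = 1/σ² = 1/1.993² = 0.252.

μ = -0.69, τ = 0.252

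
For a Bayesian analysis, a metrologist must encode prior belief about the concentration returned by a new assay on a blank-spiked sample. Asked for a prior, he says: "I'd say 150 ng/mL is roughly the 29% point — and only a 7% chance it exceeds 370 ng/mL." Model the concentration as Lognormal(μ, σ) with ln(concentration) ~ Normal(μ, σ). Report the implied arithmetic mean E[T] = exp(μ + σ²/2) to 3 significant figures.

If T ~ Lognormal(μ,σ) then ln T ~ Normal(μ,σ), so the p-quantile of ln T is μ + z_p·σ.
ln(150) = 5.011 and ln(370) = 5.914; z_{0.29} = -0.5534, z_{0.93} = 1.476.
σ = (5.914 − 5.011)/(1.476 − (-0.5534)) = 0.445.
μ = 5.011 − (-0.5534)·0.445 = 5.257.
E[T] = exp(μ + σ²/2) = exp(5.257 + 0.0990) = 212 ng/mL.

E[T] ≈ 212 ng/mL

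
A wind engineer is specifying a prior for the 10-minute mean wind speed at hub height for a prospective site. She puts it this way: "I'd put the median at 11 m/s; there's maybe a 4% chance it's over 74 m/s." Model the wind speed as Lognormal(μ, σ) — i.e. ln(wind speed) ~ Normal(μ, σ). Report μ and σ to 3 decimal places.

μ ≈ 2.398, σ ≈ 1.089

If T ~ Lognormal(μ,σ) then ln T ~ Normal(μ,σ), so the p-quantile of ln T is μ + z_p·σ.
ln(11) = 2.398 and ln(74) = 4.304; z_{0.5} = 0, z_{0.96} = 1.751.
σ = (4.304 − 2.398)/(1.751 − (0)) = 1.089.
μ = 2.398 − (0)·1.089 = 2.398.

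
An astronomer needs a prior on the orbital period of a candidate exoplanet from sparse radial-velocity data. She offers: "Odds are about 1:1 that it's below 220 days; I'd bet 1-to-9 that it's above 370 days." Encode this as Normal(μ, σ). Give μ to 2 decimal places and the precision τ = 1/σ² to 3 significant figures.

μ = 220.00, τ = 7.3e-05

For Normal(μ,σ), the p-quantile is μ + z_p·σ. Here z_{0.5} = 0, z_{0.9} = 1.282.
So 220 = μ + 0σ and 370 = μ + 1.282σ.
Subtracting: σ = (370 − 220)/(1.282 − (0)) = 117.05.
Then μ = 220 − (0)·117.05 = 220.00.
Precision τ = 1/σ² = 1/117² = 7.3e-05.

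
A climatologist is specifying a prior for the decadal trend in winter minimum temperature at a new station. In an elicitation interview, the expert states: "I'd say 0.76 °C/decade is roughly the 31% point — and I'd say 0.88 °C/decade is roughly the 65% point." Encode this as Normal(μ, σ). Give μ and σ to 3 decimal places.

μ = 0.828, σ = 0.136

The p-quantile of Normal(μ,σ) is μ + z_p·σ, with z_{0.31} = -0.4959 and z_{0.65} = 0.3853.
Eliminate σ: μ = (z₂·x₁ − z₁·x₂)/(z₂ − z₁) = (0.3853·0.76 − (-0.4959)·0.88)/0.8812 = 0.828.
Then σ = (x₂ − x₁)/(z₂ − z₁) = (0.88 − 0.76)/0.8812 = 0.136.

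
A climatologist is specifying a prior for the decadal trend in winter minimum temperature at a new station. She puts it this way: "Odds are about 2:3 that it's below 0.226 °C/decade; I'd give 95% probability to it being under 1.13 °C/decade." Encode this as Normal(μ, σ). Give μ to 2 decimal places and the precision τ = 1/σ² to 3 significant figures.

μ = 0.35, τ = 4.41

The p-quantile of Normal(μ,σ) is μ + z_p·σ, with z_{0.4} = -0.2533 and z_{0.95} = 1.645.
Eliminate σ: μ = (z₂·x₁ − z₁·x₂)/(z₂ − z₁) = (1.645·0.226 − (-0.2533)·1.13)/1.898 = 0.35.
Then σ = (x₂ − x₁)/(z₂ − z₁) = (1.13 − 0.226)/1.898 = 0.48.
Precision τ = 1/σ² = 1/0.4762² = 4.41.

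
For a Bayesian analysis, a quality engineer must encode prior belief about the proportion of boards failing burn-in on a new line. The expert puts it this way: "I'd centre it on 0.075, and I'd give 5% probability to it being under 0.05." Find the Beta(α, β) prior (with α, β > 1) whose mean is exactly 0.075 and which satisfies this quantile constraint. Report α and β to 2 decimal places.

With mean 0.075 fixed, write α = 0.075s, β = 0.925s where s = α+β.
Need P(θ < 0.05) = 0.05 under Beta(0.075s, 0.925s). Normal approximation: (q−m)/√(m(1−m)/s) ≈ z_{0.05} = -1.64, so s ≈ 0.075·0.925·(-1.64)²/(0.05−0.075)² = 300.3.
At s = 300.3: P(θ<0.05) ≈ 0.037. Adjusting to match 0.05 gives s ≈ 256.32.
So α = 0.075·256.32 ≈ 19.22, β = 0.925·256.32 ≈ 237.10.

α ≈ 19.22, β ≈ 237.10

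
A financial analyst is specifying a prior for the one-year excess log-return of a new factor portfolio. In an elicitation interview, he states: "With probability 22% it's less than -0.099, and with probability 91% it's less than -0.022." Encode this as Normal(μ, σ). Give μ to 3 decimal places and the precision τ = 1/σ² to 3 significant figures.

For Normal(μ,σ), the p-quantile is μ + z_p·σ. Here z_{0.22} = -0.7722, z_{0.91} = 1.341.
So -0.099 = μ − 0.7722σ and -0.022 = μ + 1.341σ.
Subtracting: σ = (-0.022 − -0.099)/(1.341 − (-0.7722)) = 0.036.
Then μ = -0.099 − (-0.7722)·0.036 = -0.071.
Precision τ = 1/σ² = 1/0.03644² = 753.

μ = -0.071, τ = 753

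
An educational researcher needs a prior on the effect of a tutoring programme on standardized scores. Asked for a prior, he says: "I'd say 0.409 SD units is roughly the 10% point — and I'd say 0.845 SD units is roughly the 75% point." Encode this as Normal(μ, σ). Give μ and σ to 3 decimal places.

For Normal(μ,σ), the p-quantile is μ + z_p·σ. Here z_{0.1} = -1.282, z_{0.75} = 0.6745.
So 0.409 = μ − 1.282σ and 0.845 = μ + 0.6745σ.
Subtracting: σ = (0.845 − 0.409)/(0.6745 − (-1.282)) = 0.223.
Then μ = 0.409 − (-1.282)·0.223 = 0.695.

μ = 0.695, σ = 0.223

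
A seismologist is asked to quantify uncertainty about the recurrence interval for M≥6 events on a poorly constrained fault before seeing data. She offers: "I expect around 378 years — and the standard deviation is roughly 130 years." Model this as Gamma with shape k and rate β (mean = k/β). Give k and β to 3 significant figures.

k ≈ 8.45, β ≈ 0.0224

For Gamma(k, rate β): mean = k/β, variance = k/β², so CV = 1/√k.
CV = SD/mean = 130/378 = 0.3439, hence k = 1/CV² = 8.45.
Then β = k/mean = 8.45/378 = 0.0224.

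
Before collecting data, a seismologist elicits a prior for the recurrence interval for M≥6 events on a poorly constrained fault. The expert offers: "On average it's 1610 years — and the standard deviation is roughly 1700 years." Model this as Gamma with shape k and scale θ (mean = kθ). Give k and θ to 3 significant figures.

k ≈ 0.897, θ ≈ 1800

For Gamma(k, scale θ): mean = kθ, variance = kθ², so CV = 1/√k.
CV = SD/mean = 1700/1610 = 1.056, hence k = 1/CV² = 0.897.
Then θ = mean/k = 1610/0.897 = 1800.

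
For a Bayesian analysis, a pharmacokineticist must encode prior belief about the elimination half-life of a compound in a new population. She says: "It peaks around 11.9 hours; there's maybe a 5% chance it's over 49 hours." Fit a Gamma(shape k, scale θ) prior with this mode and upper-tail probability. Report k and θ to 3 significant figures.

Gamma(k,θ) with k>1 has mode (k−1)θ, so θ = 11.9/(k−1).
Need P(X < 49) = 0.95 with θ tied to k this way. Start at k = 2, θ = 11.9: P(X<49) ≈ 0.917.
Too low — raise k to concentrate. Iterating converges to k ≈ 2.25.
Then θ = 11.9/(2.25−1) ≈ 9.53.

k ≈ 2.25, θ ≈ 9.53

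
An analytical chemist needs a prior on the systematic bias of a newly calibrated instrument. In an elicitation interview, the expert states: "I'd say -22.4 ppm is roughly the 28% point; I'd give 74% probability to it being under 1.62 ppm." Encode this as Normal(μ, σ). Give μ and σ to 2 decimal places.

For Normal(μ,σ), the p-quantile is μ + z_p·σ. Here z_{0.28} = -0.5828, z_{0.74} = 0.6433.
So -22.4 = μ − 0.5828σ and 1.62 = μ + 0.6433σ.
Subtracting: σ = (1.62 − -22.4)/(0.6433 − (-0.5828)) = 19.59.
Then μ = -22.4 − (-0.5828)·19.59 = -10.98.

μ = -10.98, σ = 19.59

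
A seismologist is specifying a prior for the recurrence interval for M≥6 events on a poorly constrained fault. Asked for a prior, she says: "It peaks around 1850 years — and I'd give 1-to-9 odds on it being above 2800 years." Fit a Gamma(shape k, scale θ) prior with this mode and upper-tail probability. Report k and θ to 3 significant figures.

k ≈ 11.8, θ ≈ 171

Gamma(k,θ) with k>1 has mode (k−1)θ, so θ = 1850/(k−1).
Need P(X < 2800) = 0.9 with θ tied to k this way. Start at k = 2, θ = 1850: P(X<2800) ≈ 0.447.
Too low — raise k to concentrate. Iterating converges to k ≈ 11.8.
Then θ = 1850/(11.8−1) ≈ 171.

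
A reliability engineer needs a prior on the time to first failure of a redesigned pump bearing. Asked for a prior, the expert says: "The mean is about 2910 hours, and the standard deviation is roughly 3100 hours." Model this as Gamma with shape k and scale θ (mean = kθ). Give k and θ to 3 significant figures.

k ≈ 0.881, θ ≈ 3300

For Gamma(k, scale θ): mean = kθ, variance = kθ², so CV = 1/√k.
CV = SD/mean = 3100/2910 = 1.065, hence k = 1/CV² = 0.881.
Then θ = mean/k = 2910/0.881 = 3300.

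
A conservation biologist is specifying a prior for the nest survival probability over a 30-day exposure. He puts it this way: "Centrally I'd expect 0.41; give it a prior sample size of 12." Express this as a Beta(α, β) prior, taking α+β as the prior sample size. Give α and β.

Under the effective-sample-size interpretation, Beta(α, β) has prior mean α/(α+β) and prior sample size α+β.
So α+β = 12 and α/(α+β) = 0.41, giving α = 0.41·12 = 4.92 and β = 12 − 4.92 = 7.08.

α = 4.92, β = 7.08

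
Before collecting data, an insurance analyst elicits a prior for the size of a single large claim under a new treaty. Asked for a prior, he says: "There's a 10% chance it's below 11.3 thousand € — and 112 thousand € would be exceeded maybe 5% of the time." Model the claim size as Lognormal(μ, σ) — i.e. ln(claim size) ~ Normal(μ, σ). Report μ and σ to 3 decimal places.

μ ≈ 3.429, σ ≈ 0.784

If T ~ Lognormal(μ,σ) then ln T ~ Normal(μ,σ), so the p-quantile of ln T is μ + z_p·σ.
ln(11.3) = 2.425 and ln(112) = 4.718; z_{0.1} = -1.282, z_{0.95} = 1.645.
σ = (4.718 − 2.425)/(1.645 − (-1.282)) = 0.784.
μ = 2.425 − (-1.282)·0.784 = 3.429.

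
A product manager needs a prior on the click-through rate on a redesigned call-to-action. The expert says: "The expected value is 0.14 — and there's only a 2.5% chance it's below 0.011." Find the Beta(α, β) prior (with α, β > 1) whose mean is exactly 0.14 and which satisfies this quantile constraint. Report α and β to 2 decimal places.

With mean 0.14 fixed, write α = 0.14s, β = 0.86s where s = α+β.
Need P(θ < 0.011) = 0.025 under Beta(0.14s, 0.86s). Normal approximation: (q−m)/√(m(1−m)/s) ≈ z_{0.025} = -1.96, so s ≈ 0.14·0.86·(-1.96)²/(0.011−0.14)² = 27.8.
At s = 27.8: P(θ<0.011) ≈ 0.000. Adjusting to match 0.025 gives s ≈ 10.55.
So α = 0.14·10.55 ≈ 1.48, β = 0.86·10.55 ≈ 9.08.

α ≈ 1.48, β ≈ 9.08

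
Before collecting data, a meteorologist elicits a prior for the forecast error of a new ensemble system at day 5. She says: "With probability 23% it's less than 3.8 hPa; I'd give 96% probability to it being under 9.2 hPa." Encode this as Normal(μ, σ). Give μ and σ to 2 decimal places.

μ = 5.40, σ = 2.17

The p-quantile of Normal(μ,σ) is μ + z_p·σ, with z_{0.23} = -0.7388 and z_{0.96} = 1.751.
Eliminate σ: μ = (z₂·x₁ − z₁·x₂)/(z₂ − z₁) = (1.751·3.8 − (-0.7388)·9.2)/2.49 = 5.40.
Then σ = (x₂ − x₁)/(z₂ − z₁) = (9.2 − 3.8)/2.49 = 2.17.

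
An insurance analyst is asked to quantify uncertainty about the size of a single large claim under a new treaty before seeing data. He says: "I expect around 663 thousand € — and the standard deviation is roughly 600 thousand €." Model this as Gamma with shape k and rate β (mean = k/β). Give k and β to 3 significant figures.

k ≈ 1.22, β ≈ 0.00184

For Gamma(k, rate β): mean = k/β, variance = k/β², so CV = 1/√k.
CV = SD/mean = 600/663 = 0.905, hence k = 1/CV² = 1.22.
Then β = k/mean = 1.22/663 = 0.00184.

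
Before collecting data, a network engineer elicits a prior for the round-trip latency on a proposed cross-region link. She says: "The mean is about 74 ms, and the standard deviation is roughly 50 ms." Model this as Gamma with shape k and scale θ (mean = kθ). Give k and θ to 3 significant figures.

For Gamma(k, scale θ): mean = kθ, variance = kθ², so CV = 1/√k.
CV = SD/mean = 50/74 = 0.6757, hence k = 1/CV² = 2.19.
Then θ = mean/k = 74/2.19 = 33.8.

k ≈ 2.19, θ ≈ 33.8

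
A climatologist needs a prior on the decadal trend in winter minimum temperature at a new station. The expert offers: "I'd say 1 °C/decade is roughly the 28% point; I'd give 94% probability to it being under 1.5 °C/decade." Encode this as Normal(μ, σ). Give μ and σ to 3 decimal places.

μ = 1.136, σ = 0.234

The p-quantile of Normal(μ,σ) is μ + z_p·σ, with z_{0.28} = -0.5828 and z_{0.94} = 1.555.
Eliminate σ: μ = (z₂·x₁ − z₁·x₂)/(z₂ − z₁) = (1.555·1 − (-0.5828)·1.5)/2.138 = 1.136.
Then σ = (x₂ − x₁)/(z₂ − z₁) = (1.5 − 1)/2.138 = 0.234.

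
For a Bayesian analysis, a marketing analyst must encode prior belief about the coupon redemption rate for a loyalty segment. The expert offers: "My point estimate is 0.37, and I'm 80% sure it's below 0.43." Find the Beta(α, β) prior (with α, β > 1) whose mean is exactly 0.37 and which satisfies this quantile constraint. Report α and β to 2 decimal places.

With mean 0.37 fixed, write α = 0.37s, β = 0.63s where s = α+β.
Need P(θ < 0.43) = 0.8 under Beta(0.37s, 0.63s). Normal approximation: (q−m)/√(m(1−m)/s) ≈ z_{0.8} = 0.842, so s ≈ 0.37·0.63·(0.842)²/(0.43−0.37)² = 45.9.
At s = 45.9: P(θ<0.43) ≈ 0.802. Adjusting to match 0.8 gives s ≈ 45.08.
So α = 0.37·45.08 ≈ 16.68, β = 0.63·45.08 ≈ 28.40.

α ≈ 16.68, β ≈ 28.40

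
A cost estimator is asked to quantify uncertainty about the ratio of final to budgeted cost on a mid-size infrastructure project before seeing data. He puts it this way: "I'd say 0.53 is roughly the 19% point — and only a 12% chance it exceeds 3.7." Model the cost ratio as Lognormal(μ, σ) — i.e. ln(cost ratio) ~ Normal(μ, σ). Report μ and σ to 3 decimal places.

If T ~ Lognormal(μ,σ) then ln T ~ Normal(μ,σ), so the p-quantile of ln T is μ + z_p·σ.
ln(0.53) = -0.6349 and ln(3.7) = 1.308; z_{0.19} = -0.8779, z_{0.88} = 1.175.
σ = (1.308 − -0.6349)/(1.175 − (-0.8779)) = 0.947.
μ = -0.6349 − (-0.8779)·0.947 = 0.196.

μ ≈ 0.196, σ ≈ 0.947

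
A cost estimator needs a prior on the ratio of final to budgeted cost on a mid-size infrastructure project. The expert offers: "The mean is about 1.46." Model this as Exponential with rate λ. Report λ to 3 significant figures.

Exponential mean = 1/λ, so λ = 1/1.46 = 0.685.

λ ≈ 0.685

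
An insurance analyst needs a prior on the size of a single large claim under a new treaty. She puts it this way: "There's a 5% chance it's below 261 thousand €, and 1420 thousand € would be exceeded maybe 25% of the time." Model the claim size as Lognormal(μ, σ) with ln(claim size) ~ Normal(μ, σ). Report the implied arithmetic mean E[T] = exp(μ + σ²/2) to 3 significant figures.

E[T] ≈ 1130 thousand €

If T ~ Lognormal(μ,σ) then ln T ~ Normal(μ,σ), so the p-quantile of ln T is μ + z_p·σ.
ln(261) = 5.565 and ln(1420) = 7.258; z_{0.05} = -1.645, z_{0.75} = 0.6745.
σ = (7.258 − 5.565)/(0.6745 − (-1.645)) = 0.730.
μ = 5.565 − (-1.645)·0.730 = 6.766.
E[T] = exp(μ + σ²/2) = exp(6.766 + 0.2667) = 1130 thousand €.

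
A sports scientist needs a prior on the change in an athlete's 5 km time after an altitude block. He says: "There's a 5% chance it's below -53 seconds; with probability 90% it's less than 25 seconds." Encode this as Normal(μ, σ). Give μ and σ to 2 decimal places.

μ = -9.16, σ = 26.65

The p-quantile of Normal(μ,σ) is μ + z_p·σ, with z_{0.05} = -1.645 and z_{0.9} = 1.282.
Eliminate σ: μ = (z₂·x₁ − z₁·x₂)/(z₂ − z₁) = (1.282·-53 − (-1.645)·25)/2.926 = -9.16.
Then σ = (x₂ − x₁)/(z₂ − z₁) = (25 − -53)/2.926 = 26.65.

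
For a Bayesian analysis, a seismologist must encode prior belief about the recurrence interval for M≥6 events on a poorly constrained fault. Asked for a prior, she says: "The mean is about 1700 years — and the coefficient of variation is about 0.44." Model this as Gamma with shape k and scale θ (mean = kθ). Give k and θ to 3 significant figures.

For Gamma(k, scale θ): mean = kθ, variance = kθ², so CV = 1/√k.
CV = 0.44, hence k = 1/CV² = 5.17.
Then θ = mean/k = 1700/5.17 = 329.

k ≈ 5.17, θ ≈ 329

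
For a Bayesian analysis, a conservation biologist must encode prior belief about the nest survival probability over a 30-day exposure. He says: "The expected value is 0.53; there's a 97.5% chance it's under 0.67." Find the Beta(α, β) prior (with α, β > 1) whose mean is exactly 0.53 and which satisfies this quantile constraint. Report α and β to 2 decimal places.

With mean 0.53 fixed, write α = 0.53s, β = 0.47s where s = α+β.
Need P(θ < 0.67) = 0.975 under Beta(0.53s, 0.47s). Normal approximation: (q−m)/√(m(1−m)/s) ≈ z_{0.975} = 1.96, so s ≈ 0.53·0.47·(1.96)²/(0.67−0.53)² = 48.8.
At s = 48.8: P(θ<0.67) ≈ 0.978. Adjusting to match 0.975 gives s ≈ 46.52.
So α = 0.53·46.52 ≈ 24.66, β = 0.47·46.52 ≈ 21.87.

α ≈ 24.66, β ≈ 21.87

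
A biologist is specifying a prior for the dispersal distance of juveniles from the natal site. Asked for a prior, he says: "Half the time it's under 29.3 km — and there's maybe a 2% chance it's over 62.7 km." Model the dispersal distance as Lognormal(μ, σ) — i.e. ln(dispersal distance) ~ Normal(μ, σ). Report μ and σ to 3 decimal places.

If T ~ Lognormal(μ,σ) then ln T ~ Normal(μ,σ), so the p-quantile of ln T is μ + z_p·σ.
ln(29.3) = 3.378 and ln(62.7) = 4.138; z_{0.5} = 0, z_{0.98} = 2.054.
σ = (4.138 − 3.378)/(2.054 − (0)) = 0.370.
μ = 3.378 − (0)·0.370 = 3.378.

μ ≈ 3.378, σ ≈ 0.370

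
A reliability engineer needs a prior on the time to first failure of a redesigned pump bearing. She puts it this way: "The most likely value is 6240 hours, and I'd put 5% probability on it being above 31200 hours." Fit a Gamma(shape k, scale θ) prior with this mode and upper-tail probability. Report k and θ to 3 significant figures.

k ≈ 1.92, θ ≈ 6750

Gamma(k,θ) with k>1 has mode (k−1)θ, so θ = 6240/(k−1).
Need P(X < 31200) = 0.95 with θ tied to k this way. Start at k = 2, θ = 6240: P(X<31200) ≈ 0.960.
Too high — lower k to spread out. Iterating converges to k ≈ 1.92.
Then θ = 6240/(1.92−1) ≈ 6750.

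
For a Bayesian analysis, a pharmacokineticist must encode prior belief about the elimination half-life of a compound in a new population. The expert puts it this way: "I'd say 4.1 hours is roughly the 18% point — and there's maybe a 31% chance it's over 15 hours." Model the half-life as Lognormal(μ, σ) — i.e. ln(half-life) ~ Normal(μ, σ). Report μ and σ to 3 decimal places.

If T ~ Lognormal(μ,σ) then ln T ~ Normal(μ,σ), so the p-quantile of ln T is μ + z_p·σ.
ln(4.1) = 1.411 and ln(15) = 2.708; z_{0.18} = -0.9154, z_{0.69} = 0.4959.
σ = (2.708 − 1.411)/(0.4959 − (-0.9154)) = 0.919.
μ = 1.411 − (-0.9154)·0.919 = 2.252.

μ ≈ 2.252, σ ≈ 0.919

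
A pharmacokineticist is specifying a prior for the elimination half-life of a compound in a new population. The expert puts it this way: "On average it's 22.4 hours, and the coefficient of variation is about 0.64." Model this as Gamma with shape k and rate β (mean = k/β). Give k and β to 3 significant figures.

k ≈ 2.44, β ≈ 0.109

For Gamma(k, rate β): mean = k/β, variance = k/β², so CV = 1/√k.
CV = 0.64, hence k = 1/CV² = 2.44.
Then β = k/mean = 2.44/22.4 = 0.109.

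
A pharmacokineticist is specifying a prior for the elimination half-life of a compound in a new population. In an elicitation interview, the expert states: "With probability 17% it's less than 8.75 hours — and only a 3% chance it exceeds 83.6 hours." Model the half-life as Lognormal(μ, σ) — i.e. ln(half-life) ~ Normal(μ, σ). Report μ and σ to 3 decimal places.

μ ≈ 2.929, σ ≈ 0.796

If T ~ Lognormal(μ,σ) then ln T ~ Normal(μ,σ), so the p-quantile of ln T is μ + z_p·σ.
ln(8.75) = 2.169 and ln(83.6) = 4.426; z_{0.17} = -0.9542, z_{0.97} = 1.881.
σ = (4.426 − 2.169)/(1.881 − (-0.9542)) = 0.796.
μ = 2.169 − (-0.9542)·0.796 = 2.929.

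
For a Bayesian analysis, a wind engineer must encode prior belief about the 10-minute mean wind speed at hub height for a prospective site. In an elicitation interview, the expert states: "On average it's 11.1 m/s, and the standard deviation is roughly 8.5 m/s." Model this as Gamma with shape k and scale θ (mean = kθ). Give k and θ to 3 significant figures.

For Gamma(k, scale θ): mean = kθ, variance = kθ², so CV = 1/√k.
CV = SD/mean = 8.5/11.1 = 0.7658, hence k = 1/CV² = 1.71.
Then θ = mean/k = 11.1/1.71 = 6.51.

k ≈ 1.71, θ ≈ 6.51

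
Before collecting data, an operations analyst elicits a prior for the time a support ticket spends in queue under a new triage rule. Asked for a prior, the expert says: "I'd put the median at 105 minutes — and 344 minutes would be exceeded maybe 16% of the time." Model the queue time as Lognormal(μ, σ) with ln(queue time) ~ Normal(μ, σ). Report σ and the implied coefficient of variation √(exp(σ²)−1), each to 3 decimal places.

If T ~ Lognormal(μ,σ) then ln T ~ Normal(μ,σ), so the p-quantile of ln T is μ + z_p·σ.
ln(105) = 4.654 and ln(344) = 5.841; z_{0.5} = 0, z_{0.84} = 0.9945.
σ = (5.841 − 4.654)/(0.9945 − (0)) = 1.193.
μ = 4.654 − (0)·1.193 = 4.654.
CV = √(exp(σ²)−1) = √(exp(1.4240)−1) = 1.776.

σ ≈ 1.193, CV ≈ 1.776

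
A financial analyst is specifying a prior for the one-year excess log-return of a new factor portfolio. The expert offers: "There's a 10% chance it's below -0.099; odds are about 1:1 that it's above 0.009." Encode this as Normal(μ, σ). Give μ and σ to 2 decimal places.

For Normal(μ,σ), the p-quantile is μ + z_p·σ. Here z_{0.1} = -1.282, z_{0.5} = 0.
So -0.099 = μ − 1.282σ and 0.009 = μ + 0σ.
Subtracting: σ = (0.009 − -0.099)/(0 − (-1.282)) = 0.08.
Then μ = -0.099 − (-1.282)·0.08 = 0.01.

μ = 0.01, σ = 0.08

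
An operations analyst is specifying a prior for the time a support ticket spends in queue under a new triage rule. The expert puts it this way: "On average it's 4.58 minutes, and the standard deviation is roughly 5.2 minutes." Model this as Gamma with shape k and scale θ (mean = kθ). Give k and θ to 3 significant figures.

k ≈ 0.776, θ ≈ 5.9

For Gamma(k, scale θ): mean = kθ, variance = kθ², so CV = 1/√k.
CV = SD/mean = 5.2/4.58 = 1.135, hence k = 1/CV² = 0.776.
Then θ = mean/k = 4.58/0.776 = 5.9.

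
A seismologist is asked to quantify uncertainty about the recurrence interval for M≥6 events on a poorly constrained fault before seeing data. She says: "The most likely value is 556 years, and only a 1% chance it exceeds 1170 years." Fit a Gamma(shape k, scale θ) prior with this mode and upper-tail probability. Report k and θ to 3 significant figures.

k ≈ 9.79, θ ≈ 63.3

Gamma(k,θ) with k>1 has mode (k−1)θ, so θ = 556/(k−1).
Need P(X < 1170) = 0.99 with θ tied to k this way. Start at k = 2, θ = 556: P(X<1170) ≈ 0.621.
Too low — raise k to concentrate. Iterating converges to k ≈ 9.79.
Then θ = 556/(9.79−1) ≈ 63.3.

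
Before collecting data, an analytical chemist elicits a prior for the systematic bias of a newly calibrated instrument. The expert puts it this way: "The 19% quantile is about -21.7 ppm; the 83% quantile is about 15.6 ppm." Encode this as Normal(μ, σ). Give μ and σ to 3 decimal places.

μ = -3.826, σ = 20.360

The p-quantile of Normal(μ,σ) is μ + z_p·σ, with z_{0.19} = -0.8779 and z_{0.83} = 0.9542.
Eliminate σ: μ = (z₂·x₁ − z₁·x₂)/(z₂ − z₁) = (0.9542·-21.7 − (-0.8779)·15.6)/1.832 = -3.826.
Then σ = (x₂ − x₁)/(z₂ − z₁) = (15.6 − -21.7)/1.832 = 20.360.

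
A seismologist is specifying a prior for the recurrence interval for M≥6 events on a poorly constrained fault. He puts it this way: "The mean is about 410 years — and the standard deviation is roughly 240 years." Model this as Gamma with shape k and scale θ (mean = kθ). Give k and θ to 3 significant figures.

For Gamma(k, scale θ): mean = kθ, variance = kθ², so CV = 1/√k.
CV = SD/mean = 240/410 = 0.5854, hence k = 1/CV² = 2.92.
Then θ = mean/k = 410/2.92 = 140.

k ≈ 2.92, θ ≈ 140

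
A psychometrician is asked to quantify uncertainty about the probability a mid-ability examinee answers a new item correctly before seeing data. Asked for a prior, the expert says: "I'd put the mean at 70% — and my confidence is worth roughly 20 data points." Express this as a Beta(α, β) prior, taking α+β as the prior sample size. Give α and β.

Under the effective-sample-size interpretation, Beta(α, β) has prior mean α/(α+β) and prior sample size α+β.
So α+β = 20 and α/(α+β) = 0.7, giving α = 0.7·20 = 14 and β = 20 − 14 = 6.

α = 14, β = 6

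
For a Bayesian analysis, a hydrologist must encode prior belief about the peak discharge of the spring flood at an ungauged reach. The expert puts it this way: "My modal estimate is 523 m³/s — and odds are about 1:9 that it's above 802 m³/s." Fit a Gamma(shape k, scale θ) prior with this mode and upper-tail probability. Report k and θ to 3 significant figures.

Gamma(k,θ) with k>1 has mode (k−1)θ, so θ = 523/(k−1).
Need P(X < 802) = 0.9 with θ tied to k this way. Start at k = 2, θ = 523: P(X<802) ≈ 0.453.
Too low — raise k to concentrate. Iterating converges to k ≈ 11.2.
Then θ = 523/(11.2−1) ≈ 51.2.

k ≈ 11.2, θ ≈ 51.2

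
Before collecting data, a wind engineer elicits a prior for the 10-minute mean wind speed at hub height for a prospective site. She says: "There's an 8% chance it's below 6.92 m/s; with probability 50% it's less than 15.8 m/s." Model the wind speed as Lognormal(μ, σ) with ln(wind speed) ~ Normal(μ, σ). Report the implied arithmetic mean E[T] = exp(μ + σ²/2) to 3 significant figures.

E[T] ≈ 18.8 m/s

If T ~ Lognormal(μ,σ) then ln T ~ Normal(μ,σ), so the p-quantile of ln T is μ + z_p·σ.
ln(6.92) = 1.934 and ln(15.8) = 2.76; z_{0.08} = -1.405, z_{0.5} = 0.
σ = (2.76 − 1.934)/(0 − (-1.405)) = 0.588.
μ = 1.934 − (-1.405)·0.588 = 2.760.
E[T] = exp(μ + σ²/2) = exp(2.760 + 0.1726) = 18.8 m/s.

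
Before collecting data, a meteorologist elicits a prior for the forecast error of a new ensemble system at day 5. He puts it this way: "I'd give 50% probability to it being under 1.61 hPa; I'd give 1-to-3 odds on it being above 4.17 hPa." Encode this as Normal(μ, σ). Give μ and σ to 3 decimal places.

For Normal(μ,σ), the p-quantile is μ + z_p·σ. Here z_{0.5} = 0, z_{0.75} = 0.6745.
So 1.61 = μ + 0σ and 4.17 = μ + 0.6745σ.
Subtracting: σ = (4.17 − 1.61)/(0.6745 − (0)) = 3.795.
Then μ = 1.61 − (0)·3.795 = 1.610.

μ = 1.610, σ = 3.795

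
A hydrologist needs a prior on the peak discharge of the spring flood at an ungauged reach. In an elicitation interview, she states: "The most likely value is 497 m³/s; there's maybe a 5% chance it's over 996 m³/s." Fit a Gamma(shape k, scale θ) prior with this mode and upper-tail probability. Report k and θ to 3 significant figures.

k ≈ 6.73, θ ≈ 86.7

Gamma(k,θ) with k>1 has mode (k−1)θ, so θ = 497/(k−1).
Need P(X < 996) = 0.95 with θ tied to k this way. Start at k = 2, θ = 497: P(X<996) ≈ 0.595.
Too low — raise k to concentrate. Iterating converges to k ≈ 6.73.
Then θ = 497/(6.73−1) ≈ 86.7.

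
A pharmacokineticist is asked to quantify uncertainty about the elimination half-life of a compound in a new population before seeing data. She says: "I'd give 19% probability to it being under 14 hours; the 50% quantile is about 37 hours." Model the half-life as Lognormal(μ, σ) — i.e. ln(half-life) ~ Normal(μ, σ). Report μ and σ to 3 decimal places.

If T ~ Lognormal(μ,σ) then ln T ~ Normal(μ,σ), so the p-quantile of ln T is μ + z_p·σ.
ln(14) = 2.639 and ln(37) = 3.611; z_{0.19} = -0.8779, z_{0.5} = 0.
σ = (3.611 − 2.639)/(0 − (-0.8779)) = 1.107.
μ = 2.639 − (-0.8779)·1.107 = 3.611.

μ ≈ 3.611, σ ≈ 1.107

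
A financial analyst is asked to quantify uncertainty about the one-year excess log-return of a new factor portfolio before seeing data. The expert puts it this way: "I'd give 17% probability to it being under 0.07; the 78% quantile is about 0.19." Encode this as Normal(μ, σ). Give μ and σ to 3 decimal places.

μ = 0.136, σ = 0.070

The p-quantile of Normal(μ,σ) is μ + z_p·σ, with z_{0.17} = -0.9542 and z_{0.78} = 0.7722.
Eliminate σ: μ = (z₂·x₁ − z₁·x₂)/(z₂ − z₁) = (0.7722·0.07 − (-0.9542)·0.19)/1.726 = 0.136.
Then σ = (x₂ − x₁)/(z₂ − z₁) = (0.19 − 0.07)/1.726 = 0.070.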